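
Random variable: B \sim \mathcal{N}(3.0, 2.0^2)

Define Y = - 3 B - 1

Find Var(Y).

For Y = aB + b: Var(Y) = a² * Var(B)
Var(B) = 2.0^2 = 4
Var(Y) = (-3)² * 4 = 9 * 4 = 36

36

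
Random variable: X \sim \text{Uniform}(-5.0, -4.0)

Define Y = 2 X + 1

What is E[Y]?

For Y = 2X + 1:
E[Y] = 2 * E[X] + 1
E[X] = (-5 - 4)/2 = -4.5
E[Y] = 2 * (-4.5) + 1 = -8

-8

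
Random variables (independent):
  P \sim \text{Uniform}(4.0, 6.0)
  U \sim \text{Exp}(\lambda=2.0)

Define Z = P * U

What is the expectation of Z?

For independent RVs: E[XY] = E[X]*E[Y]
E[P] = 5
E[U] = 0.5
E[Z] = 5 * 0.5 = 2.5

2.5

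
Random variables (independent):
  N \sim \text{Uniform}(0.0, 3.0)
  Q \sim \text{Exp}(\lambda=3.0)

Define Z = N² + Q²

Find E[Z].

E[Z] = E[N²] + E[Q²]
E[N²] = Var(N) + E[N]² = 0.75 + 2.25 = 3
E[Q²] = Var(Q) + E[Q]² = 0.11111111 + 0.11111111 = 0.22222222
E[Z] = 3 + 0.22222222 = 3.2222222

3.2222222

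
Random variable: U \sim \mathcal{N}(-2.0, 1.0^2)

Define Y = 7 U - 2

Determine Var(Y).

For Y = aU + b: Var(Y) = a² * Var(U)
Var(U) = 1.0^2 = 1
Var(Y) = 7² * 1 = 49 * 1 = 49

49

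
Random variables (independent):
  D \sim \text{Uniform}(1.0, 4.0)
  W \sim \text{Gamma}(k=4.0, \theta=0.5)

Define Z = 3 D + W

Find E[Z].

E[Z] = 3*E[D] + 1*E[W]
E[D] = 2.5
E[W] = 2
E[Z] = 3*2.5 + 1*2 = 9.5

9.5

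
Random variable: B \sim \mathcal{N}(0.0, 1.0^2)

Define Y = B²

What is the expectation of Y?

Using E[X²] = Var(X) + (E[X])²:
E[B] = 0
Var(B) = 1.0^2 = 1
E[B²] = 1 + 0² = 1 + 0 = 1

1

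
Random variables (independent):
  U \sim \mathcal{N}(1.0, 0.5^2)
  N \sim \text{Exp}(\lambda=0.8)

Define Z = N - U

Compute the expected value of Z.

E[Z] = -1*E[U] + 1*E[N]
E[U] = 1
E[N] = 1.25
E[Z] = -1*1 + 1*1.25 = 0.25

0.25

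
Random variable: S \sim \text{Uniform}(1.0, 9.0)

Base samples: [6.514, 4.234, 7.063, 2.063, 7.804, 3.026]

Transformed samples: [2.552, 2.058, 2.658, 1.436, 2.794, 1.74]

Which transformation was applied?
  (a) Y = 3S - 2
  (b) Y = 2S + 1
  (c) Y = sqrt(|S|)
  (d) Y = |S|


Checking option (c) Y = sqrt(|S|):
  S = 6.514 -> Y = 2.552 ✓
  S = 4.234 -> Y = 2.058 ✓
  S = 7.063 -> Y = 2.658 ✓
All samples match this transformation.

(c) sqrt(|S|)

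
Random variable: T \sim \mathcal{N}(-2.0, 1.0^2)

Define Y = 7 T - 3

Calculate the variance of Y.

For Y = aT + b: Var(Y) = a² * Var(T)
Var(T) = 1.0^2 = 1
Var(Y) = 7² * 1 = 49 * 1 = 49

49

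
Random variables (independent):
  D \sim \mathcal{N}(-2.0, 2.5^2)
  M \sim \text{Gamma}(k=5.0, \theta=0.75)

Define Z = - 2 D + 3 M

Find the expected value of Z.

E[Z] = -2*E[D] + 3*E[M]
E[D] = -2
E[M] = 3.75
E[Z] = -2*(-2) + 3*3.75 = 15.25

15.25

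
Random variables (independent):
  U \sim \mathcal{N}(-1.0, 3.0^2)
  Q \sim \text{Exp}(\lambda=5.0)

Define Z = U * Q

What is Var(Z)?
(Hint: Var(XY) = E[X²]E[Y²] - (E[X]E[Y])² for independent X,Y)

Var(XY) = E[X²]E[Y²] - (E[X]E[Y])²
E[U] = -1, Var(U) = 9
E[Q] = 0.2, Var(Q) = 0.04
E[U²] = 9 + (-1)² = 10
E[Q²] = 0.04 + 0.2² = 0.08
Var(Z) = 10*0.08 - (-1*0.2)²
= 0.8 - 0.04 = 0.76

0.76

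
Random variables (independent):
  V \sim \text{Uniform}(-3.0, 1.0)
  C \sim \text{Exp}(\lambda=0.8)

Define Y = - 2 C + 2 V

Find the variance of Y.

For independent RVs: Var(aX + bY) = a²Var(X) + b²Var(Y)
Var(V) = 1.3333333
Var(C) = 1.5625
Var(Y) = 2²*1.3333333 + (-2)²*1.5625
= 4*1.3333333 + 4*1.5625 = 11.583333

11.583333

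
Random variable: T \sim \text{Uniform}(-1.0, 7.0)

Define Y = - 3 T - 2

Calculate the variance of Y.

For Y = aT + b: Var(Y) = a² * Var(T)
Var(T) = (7 + 1)^2/12 = 5.3333333
Var(Y) = (-3)² * 5.3333333 = 9 * 5.3333333 = 48

48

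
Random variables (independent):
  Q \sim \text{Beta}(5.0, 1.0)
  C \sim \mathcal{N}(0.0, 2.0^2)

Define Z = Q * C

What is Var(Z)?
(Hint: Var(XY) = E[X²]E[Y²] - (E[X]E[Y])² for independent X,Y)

Var(XY) = E[X²]E[Y²] - (E[X]E[Y])²
E[Q] = 0.83333333, Var(Q) = 0.01984127
E[C] = 0, Var(C) = 4
E[Q²] = 0.01984127 + 0.83333333² = 0.71428571
E[C²] = 4 + 0² = 4
Var(Z) = 0.71428571*4 - (0.83333333*0)²
= 2.8571429 - 0 = 2.8571429

2.8571429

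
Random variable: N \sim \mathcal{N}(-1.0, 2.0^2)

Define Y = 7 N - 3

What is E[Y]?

For Y = 7N - 3:
E[Y] = 7 * E[N] - 3
E[N] = -1.0 = -1
E[Y] = 7 * (-1) - 3 = -10

-10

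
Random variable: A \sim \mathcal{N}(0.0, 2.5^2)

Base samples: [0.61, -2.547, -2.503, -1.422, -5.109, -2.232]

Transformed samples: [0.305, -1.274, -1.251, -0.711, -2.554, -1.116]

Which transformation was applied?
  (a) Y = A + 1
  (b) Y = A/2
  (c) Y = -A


Checking option (b) Y = A/2:
  A = 0.61 -> Y = 0.305 ✓
  A = -2.547 -> Y = -1.274 ✓
  A = -2.503 -> Y = -1.251 ✓
All samples match this transformation.

(b) A/2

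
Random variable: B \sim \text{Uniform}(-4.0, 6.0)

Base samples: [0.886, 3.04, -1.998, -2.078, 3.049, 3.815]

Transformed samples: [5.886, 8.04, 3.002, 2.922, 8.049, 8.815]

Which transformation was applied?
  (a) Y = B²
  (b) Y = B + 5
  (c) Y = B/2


Checking option (b) Y = B + 5:
  B = 0.886 -> Y = 5.886 ✓
  B = 3.04 -> Y = 8.04 ✓
  B = -1.998 -> Y = 3.002 ✓
All samples match this transformation.

(b) B + 5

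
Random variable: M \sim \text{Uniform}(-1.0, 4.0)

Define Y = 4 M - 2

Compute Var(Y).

For Y = aM + b: Var(Y) = a² * Var(M)
Var(M) = (4 + 1)^2/12 = 2.0833333
Var(Y) = 4² * 2.0833333 = 16 * 2.0833333 = 33.333333

33.333333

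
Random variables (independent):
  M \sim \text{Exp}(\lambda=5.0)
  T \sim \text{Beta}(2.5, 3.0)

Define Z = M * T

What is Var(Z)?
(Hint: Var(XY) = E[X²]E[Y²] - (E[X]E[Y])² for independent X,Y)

Var(XY) = E[X²]E[Y²] - (E[X]E[Y])²
E[M] = 0.2, Var(M) = 0.04
E[T] = 0.45454545, Var(T) = 0.038143675
E[M²] = 0.04 + 0.2² = 0.08
E[T²] = 0.038143675 + 0.45454545² = 0.24475524
Var(Z) = 0.08*0.24475524 - (0.2*0.45454545)²
= 0.01958042 - 0.0082644628 = 0.011315957

0.011315957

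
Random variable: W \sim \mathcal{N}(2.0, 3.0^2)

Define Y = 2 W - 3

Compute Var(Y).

For Y = aW + b: Var(Y) = a² * Var(W)
Var(W) = 3.0^2 = 9
Var(Y) = 2² * 9 = 4 * 9 = 36

36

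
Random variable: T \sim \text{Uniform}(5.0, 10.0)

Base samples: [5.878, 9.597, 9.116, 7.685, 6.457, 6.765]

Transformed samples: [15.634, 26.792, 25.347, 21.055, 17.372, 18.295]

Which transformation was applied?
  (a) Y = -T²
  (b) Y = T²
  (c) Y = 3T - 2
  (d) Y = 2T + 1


Checking option (c) Y = 3T - 2:
  T = 5.878 -> Y = 15.634 ✓
  T = 9.597 -> Y = 26.792 ✓
  T = 9.116 -> Y = 25.347 ✓
All samples match this transformation.

(c) 3T - 2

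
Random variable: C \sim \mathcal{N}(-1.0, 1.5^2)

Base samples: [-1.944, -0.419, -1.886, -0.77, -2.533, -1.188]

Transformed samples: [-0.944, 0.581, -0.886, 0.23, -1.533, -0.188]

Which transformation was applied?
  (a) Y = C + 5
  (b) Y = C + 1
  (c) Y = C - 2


Checking option (b) Y = C + 1:
  C = -1.944 -> Y = -0.944 ✓
  C = -0.419 -> Y = 0.581 ✓
  C = -1.886 -> Y = -0.886 ✓
All samples match this transformation.

(b) C + 1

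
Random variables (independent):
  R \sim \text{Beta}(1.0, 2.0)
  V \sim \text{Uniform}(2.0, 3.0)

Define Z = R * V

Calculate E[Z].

For independent RVs: E[XY] = E[X]*E[Y]
E[R] = 0.33333333
E[V] = 2.5
E[Z] = 0.33333333 * 2.5 = 0.83333333

0.83333333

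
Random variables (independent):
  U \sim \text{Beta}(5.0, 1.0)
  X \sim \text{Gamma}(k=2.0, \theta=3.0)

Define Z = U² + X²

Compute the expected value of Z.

E[Z] = E[U²] + E[X²]
E[U²] = Var(U) + E[U]² = 0.01984127 + 0.69444444 = 0.71428571
E[X²] = Var(X) + E[X]² = 18 + 36 = 54
E[Z] = 0.71428571 + 54 = 54.714286

54.714286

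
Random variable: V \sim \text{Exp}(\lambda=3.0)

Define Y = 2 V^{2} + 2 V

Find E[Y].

E[Y] = 2*E[V²] + 2*E[V]
E[V] = 0.33333333
E[V²] = Var(V) + (E[V])² = 0.11111111 + 0.11111111 = 0.22222222
E[Y] = 2*0.22222222 + 2*0.33333333 = 1.1111111

1.1111111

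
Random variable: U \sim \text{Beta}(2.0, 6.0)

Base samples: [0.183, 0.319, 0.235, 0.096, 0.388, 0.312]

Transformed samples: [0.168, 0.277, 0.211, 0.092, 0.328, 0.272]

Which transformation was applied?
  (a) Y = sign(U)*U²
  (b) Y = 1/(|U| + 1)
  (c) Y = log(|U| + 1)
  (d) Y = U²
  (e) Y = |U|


Checking option (c) Y = log(|U| + 1):
  U = 0.183 -> Y = 0.168 ✓
  U = 0.319 -> Y = 0.277 ✓
  U = 0.235 -> Y = 0.211 ✓
All samples match this transformation.

(c) log(|U| + 1)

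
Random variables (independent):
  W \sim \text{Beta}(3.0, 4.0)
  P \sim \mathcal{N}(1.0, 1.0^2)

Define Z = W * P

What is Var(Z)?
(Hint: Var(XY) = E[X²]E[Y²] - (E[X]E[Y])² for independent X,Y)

Var(XY) = E[X²]E[Y²] - (E[X]E[Y])²
E[W] = 0.42857143, Var(W) = 0.030612245
E[P] = 1, Var(P) = 1
E[W²] = 0.030612245 + 0.42857143² = 0.21428571
E[P²] = 1 + 1² = 2
Var(Z) = 0.21428571*2 - (0.42857143*1)²
= 0.42857143 - 0.18367347 = 0.24489796

0.24489796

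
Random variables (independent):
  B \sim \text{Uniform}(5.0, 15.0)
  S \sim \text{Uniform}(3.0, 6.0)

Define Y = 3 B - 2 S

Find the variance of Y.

For independent RVs: Var(aX + bY) = a²Var(X) + b²Var(Y)
Var(B) = 8.3333333
Var(S) = 0.75
Var(Y) = 3²*8.3333333 + (-2)²*0.75
= 9*8.3333333 + 4*0.75 = 78

78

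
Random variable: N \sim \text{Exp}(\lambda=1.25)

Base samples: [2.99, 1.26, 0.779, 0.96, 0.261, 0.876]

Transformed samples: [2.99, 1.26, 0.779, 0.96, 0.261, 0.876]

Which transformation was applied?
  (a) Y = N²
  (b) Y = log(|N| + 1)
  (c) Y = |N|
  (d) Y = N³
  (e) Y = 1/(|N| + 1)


Checking option (c) Y = |N|:
  N = 2.99 -> Y = 2.99 ✓
  N = 1.26 -> Y = 1.26 ✓
  N = 0.779 -> Y = 0.779 ✓
All samples match this transformation.

(c) |N|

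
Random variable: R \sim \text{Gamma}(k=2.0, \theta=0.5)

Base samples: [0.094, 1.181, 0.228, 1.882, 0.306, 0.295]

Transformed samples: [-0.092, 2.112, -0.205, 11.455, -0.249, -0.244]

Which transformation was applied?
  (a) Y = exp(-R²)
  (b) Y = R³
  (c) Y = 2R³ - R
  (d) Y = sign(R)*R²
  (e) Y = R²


Checking option (c) Y = 2R³ - R:
  R = 0.094 -> Y = -0.092 ✓
  R = 1.181 -> Y = 2.112 ✓
  R = 0.228 -> Y = -0.205 ✓
All samples match this transformation.

(c) 2R³ - R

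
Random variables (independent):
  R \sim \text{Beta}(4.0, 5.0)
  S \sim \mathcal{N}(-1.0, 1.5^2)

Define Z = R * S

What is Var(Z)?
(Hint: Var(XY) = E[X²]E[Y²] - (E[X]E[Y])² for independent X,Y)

Var(XY) = E[X²]E[Y²] - (E[X]E[Y])²
E[R] = 0.44444444, Var(R) = 0.024691358
E[S] = -1, Var(S) = 2.25
E[R²] = 0.024691358 + 0.44444444² = 0.22222222
E[S²] = 2.25 + (-1)² = 3.25
Var(Z) = 0.22222222*3.25 - (0.44444444*(-1))²
= 0.72222222 - 0.19753086 = 0.52469136

0.52469136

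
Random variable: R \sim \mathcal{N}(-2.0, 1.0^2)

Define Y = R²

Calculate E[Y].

Using E[X²] = Var(X) + (E[X])²:
E[R] = -2
Var(R) = 1.0^2 = 1
E[R²] = 1 + (-2)² = 1 + 4 = 5

5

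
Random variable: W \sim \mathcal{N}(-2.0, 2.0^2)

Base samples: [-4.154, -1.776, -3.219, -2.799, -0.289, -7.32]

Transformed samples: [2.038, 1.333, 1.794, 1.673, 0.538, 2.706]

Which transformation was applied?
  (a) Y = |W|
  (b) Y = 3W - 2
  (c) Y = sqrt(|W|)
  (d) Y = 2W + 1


Checking option (c) Y = sqrt(|W|):
  W = -4.154 -> Y = 2.038 ✓
  W = -1.776 -> Y = 1.333 ✓
  W = -3.219 -> Y = 1.794 ✓
All samples match this transformation.

(c) sqrt(|W|)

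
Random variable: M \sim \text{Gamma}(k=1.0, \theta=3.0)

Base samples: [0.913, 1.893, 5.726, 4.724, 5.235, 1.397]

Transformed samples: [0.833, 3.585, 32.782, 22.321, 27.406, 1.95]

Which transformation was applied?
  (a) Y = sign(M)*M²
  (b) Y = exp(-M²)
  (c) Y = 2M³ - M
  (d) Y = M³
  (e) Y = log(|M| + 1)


Checking option (a) Y = sign(M)*M²:
  M = 0.913 -> Y = 0.833 ✓
  M = 1.893 -> Y = 3.585 ✓
  M = 5.726 -> Y = 32.782 ✓
All samples match this transformation.

(a) sign(M)*M²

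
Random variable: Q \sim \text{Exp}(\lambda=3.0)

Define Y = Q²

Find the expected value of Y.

E[Q²] = Var(Q) + (E[Q])² = 0.11111111 + 0.11111111 = 0.22222222

0.22222222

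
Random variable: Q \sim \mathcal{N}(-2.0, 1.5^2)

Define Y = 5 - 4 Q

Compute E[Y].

For Y = -4Q + 5:
E[Y] = -4 * E[Q] + 5
E[Q] = -2.0 = -2
E[Y] = -4 * (-2) + 5 = 13

13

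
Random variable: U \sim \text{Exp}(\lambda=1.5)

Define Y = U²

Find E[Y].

E[U²] = Var(U) + (E[U])² = 0.44444444 + 0.44444444 = 0.88888889

0.88888889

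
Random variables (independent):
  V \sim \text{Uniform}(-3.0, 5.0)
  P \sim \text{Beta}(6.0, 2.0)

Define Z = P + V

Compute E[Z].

E[Z] = 1*E[V] + 1*E[P]
E[V] = 1
E[P] = 0.75
E[Z] = 1*1 + 1*0.75 = 1.75

1.75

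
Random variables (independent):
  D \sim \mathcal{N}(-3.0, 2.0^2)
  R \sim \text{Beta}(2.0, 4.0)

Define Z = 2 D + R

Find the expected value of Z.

E[Z] = 2*E[D] + 1*E[R]
E[D] = -3
E[R] = 0.33333333
E[Z] = 2*(-3) + 1*0.33333333 = -5.6666667

-5.6666667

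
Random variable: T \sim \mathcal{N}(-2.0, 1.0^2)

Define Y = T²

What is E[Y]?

E[T²] = Var(T) + (E[T])² = 1 + 4 = 5

5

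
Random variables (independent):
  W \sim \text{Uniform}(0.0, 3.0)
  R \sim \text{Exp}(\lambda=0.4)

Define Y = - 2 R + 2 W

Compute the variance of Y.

For independent RVs: Var(aX + bY) = a²Var(X) + b²Var(Y)
Var(W) = 0.75
Var(R) = 6.25
Var(Y) = 2²*0.75 + (-2)²*6.25
= 4*0.75 + 4*6.25 = 28

28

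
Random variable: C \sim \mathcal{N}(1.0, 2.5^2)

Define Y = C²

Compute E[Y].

E[C²] = Var(C) + (E[C])² = 6.25 + 1 = 7.25

7.25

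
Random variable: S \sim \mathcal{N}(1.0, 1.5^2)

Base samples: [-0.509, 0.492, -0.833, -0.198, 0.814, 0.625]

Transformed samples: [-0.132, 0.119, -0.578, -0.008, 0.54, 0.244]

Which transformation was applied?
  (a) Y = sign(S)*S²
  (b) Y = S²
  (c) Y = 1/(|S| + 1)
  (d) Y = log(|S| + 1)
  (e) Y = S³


Checking option (e) Y = S³:
  S = -0.509 -> Y = -0.132 ✓
  S = 0.492 -> Y = 0.119 ✓
  S = -0.833 -> Y = -0.578 ✓
All samples match this transformation.

(e) S³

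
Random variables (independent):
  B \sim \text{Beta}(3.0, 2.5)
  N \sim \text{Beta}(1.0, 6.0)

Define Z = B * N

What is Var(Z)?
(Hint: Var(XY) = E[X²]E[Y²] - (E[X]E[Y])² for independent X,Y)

Var(XY) = E[X²]E[Y²] - (E[X]E[Y])²
E[B] = 0.54545455, Var(B) = 0.038143675
E[N] = 0.14285714, Var(N) = 0.015306122
E[B²] = 0.038143675 + 0.54545455² = 0.33566434
E[N²] = 0.015306122 + 0.14285714² = 0.035714286
Var(Z) = 0.33566434*0.035714286 - (0.54545455*0.14285714)²
= 0.011988012 - 0.0060718502 = 0.0059161618

0.0059161618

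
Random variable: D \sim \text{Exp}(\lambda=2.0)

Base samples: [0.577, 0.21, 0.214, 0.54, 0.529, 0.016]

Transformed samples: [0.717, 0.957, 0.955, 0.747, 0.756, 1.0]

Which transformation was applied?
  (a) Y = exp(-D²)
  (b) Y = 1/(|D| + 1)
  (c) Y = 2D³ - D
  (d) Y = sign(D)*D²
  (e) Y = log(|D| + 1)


Checking option (a) Y = exp(-D²):
  D = 0.577 -> Y = 0.717 ✓
  D = 0.21 -> Y = 0.957 ✓
  D = 0.214 -> Y = 0.955 ✓
All samples match this transformation.

(a) exp(-D²)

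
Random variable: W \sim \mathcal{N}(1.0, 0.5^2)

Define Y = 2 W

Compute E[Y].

For Y = 2W:
E[Y] = 2 * E[W]
E[W] = 1.0 = 1
E[Y] = 2 * 1 = 2

2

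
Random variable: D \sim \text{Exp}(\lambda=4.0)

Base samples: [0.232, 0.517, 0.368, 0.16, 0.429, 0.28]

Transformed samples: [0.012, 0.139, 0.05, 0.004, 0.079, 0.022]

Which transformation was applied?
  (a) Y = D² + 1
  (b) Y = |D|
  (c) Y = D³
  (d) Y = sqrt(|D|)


Checking option (c) Y = D³:
  D = 0.232 -> Y = 0.012 ✓
  D = 0.517 -> Y = 0.139 ✓
  D = 0.368 -> Y = 0.05 ✓
All samples match this transformation.

(c) D³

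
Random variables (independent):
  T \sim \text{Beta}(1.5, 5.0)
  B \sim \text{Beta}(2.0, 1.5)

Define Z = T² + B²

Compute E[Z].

E[Z] = E[T²] + E[B²]
E[T²] = Var(T) + E[T]² = 0.023668639 + 0.053254438 = 0.076923077
E[B²] = Var(B) + E[B]² = 0.054421769 + 0.32653061 = 0.38095238
E[Z] = 0.076923077 + 0.38095238 = 0.45787546

0.45787546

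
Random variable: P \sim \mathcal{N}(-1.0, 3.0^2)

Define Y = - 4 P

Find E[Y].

For Y = -4P:
E[Y] = -4 * E[P]
E[P] = -1.0 = -1
E[Y] = -4 * (-1) = 4

4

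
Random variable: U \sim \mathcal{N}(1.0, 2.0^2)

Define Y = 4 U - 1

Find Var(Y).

For Y = aU + b: Var(Y) = a² * Var(U)
Var(U) = 2.0^2 = 4
Var(Y) = 4² * 4 = 16 * 4 = 64

64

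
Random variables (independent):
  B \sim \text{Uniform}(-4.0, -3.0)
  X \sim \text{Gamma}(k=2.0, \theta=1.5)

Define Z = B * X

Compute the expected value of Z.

For independent RVs: E[XY] = E[X]*E[Y]
E[B] = -3.5
E[X] = 3
E[Z] = -3.5 * 3 = -10.5

-10.5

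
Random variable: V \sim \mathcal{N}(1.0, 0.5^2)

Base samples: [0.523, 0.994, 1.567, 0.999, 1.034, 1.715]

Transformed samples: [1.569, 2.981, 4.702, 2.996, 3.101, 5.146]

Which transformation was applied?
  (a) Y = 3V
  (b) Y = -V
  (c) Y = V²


Checking option (a) Y = 3V:
  V = 0.523 -> Y = 1.569 ✓
  V = 0.994 -> Y = 2.981 ✓
  V = 1.567 -> Y = 4.702 ✓
All samples match this transformation.

(a) 3V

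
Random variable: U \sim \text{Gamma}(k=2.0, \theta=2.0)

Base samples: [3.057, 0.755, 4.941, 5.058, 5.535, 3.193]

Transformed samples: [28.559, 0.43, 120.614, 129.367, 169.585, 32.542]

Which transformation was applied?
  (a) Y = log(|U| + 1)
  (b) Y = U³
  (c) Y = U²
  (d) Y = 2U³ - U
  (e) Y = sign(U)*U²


Checking option (b) Y = U³:
  U = 3.057 -> Y = 28.559 ✓
  U = 0.755 -> Y = 0.43 ✓
  U = 4.941 -> Y = 120.614 ✓
All samples match this transformation.

(b) U³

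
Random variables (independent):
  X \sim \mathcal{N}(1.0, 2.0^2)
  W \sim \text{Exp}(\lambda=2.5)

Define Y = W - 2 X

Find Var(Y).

For independent RVs: Var(aX + bY) = a²Var(X) + b²Var(Y)
Var(X) = 4
Var(W) = 0.16
Var(Y) = (-2)²*4 + 1²*0.16
= 4*4 + 1*0.16 = 16.16

16.16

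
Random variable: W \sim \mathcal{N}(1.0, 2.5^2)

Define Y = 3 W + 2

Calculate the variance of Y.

For Y = aW + b: Var(Y) = a² * Var(W)
Var(W) = 2.5^2 = 6.25
Var(Y) = 3² * 6.25 = 9 * 6.25 = 56.25

56.25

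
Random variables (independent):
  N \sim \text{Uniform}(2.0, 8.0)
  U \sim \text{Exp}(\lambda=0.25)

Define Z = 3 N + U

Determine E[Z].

E[Z] = 3*E[N] + 1*E[U]
E[N] = 5
E[U] = 4
E[Z] = 3*5 + 1*4 = 19

19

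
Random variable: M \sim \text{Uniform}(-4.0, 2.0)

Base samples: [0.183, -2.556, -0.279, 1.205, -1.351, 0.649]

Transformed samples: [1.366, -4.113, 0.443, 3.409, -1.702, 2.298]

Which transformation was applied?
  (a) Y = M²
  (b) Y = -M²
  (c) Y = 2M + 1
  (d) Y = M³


Checking option (c) Y = 2M + 1:
  M = 0.183 -> Y = 1.366 ✓
  M = -2.556 -> Y = -4.113 ✓
  M = -0.279 -> Y = 0.443 ✓
All samples match this transformation.

(c) 2M + 1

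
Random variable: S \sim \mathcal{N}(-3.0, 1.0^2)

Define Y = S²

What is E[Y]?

E[S²] = Var(S) + (E[S])² = 1 + 9 = 10

10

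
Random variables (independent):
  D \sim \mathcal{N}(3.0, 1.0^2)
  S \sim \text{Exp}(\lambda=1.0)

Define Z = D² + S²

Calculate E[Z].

E[Z] = E[D²] + E[S²]
E[D²] = Var(D) + E[D]² = 1 + 9 = 10
E[S²] = Var(S) + E[S]² = 1 + 1 = 2
E[Z] = 10 + 2 = 12

12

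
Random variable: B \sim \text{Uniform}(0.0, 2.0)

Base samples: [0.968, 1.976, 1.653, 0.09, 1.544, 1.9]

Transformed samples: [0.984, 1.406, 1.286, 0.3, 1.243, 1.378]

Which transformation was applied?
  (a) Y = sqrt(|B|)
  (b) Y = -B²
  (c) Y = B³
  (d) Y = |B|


Checking option (a) Y = sqrt(|B|):
  B = 0.968 -> Y = 0.984 ✓
  B = 1.976 -> Y = 1.406 ✓
  B = 1.653 -> Y = 1.286 ✓
All samples match this transformation.

(a) sqrt(|B|)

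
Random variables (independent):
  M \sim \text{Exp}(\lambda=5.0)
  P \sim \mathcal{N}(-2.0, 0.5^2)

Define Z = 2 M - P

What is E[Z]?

E[Z] = 2*E[M] - 1*E[P]
E[M] = 0.2
E[P] = -2
E[Z] = 2*0.2 - 1*(-2) = 2.4

2.4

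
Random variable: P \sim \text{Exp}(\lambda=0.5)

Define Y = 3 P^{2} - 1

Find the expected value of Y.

E[Y] = 3*E[P²] - 1
E[P] = 2
E[P²] = Var(P) + (E[P])² = 4 + 4 = 8
E[Y] = 3*8 - 1 = 23

23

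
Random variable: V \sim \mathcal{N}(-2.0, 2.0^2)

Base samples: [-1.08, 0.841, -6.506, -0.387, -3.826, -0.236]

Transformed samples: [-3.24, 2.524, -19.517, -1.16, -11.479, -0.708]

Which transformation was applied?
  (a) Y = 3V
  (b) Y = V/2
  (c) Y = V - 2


Checking option (a) Y = 3V:
  V = -1.08 -> Y = -3.24 ✓
  V = 0.841 -> Y = 2.524 ✓
  V = -6.506 -> Y = -19.517 ✓
All samples match this transformation.

(a) 3V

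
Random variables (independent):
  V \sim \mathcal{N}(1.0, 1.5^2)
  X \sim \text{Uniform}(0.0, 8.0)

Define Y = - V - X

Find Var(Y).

For independent RVs: Var(aX + bY) = a²Var(X) + b²Var(Y)
Var(V) = 2.25
Var(X) = 5.3333333
Var(Y) = (-1)²*2.25 + (-1)²*5.3333333
= 1*2.25 + 1*5.3333333 = 7.5833333

7.5833333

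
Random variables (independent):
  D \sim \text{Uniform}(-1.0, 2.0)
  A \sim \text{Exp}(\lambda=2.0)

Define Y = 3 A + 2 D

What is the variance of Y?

For independent RVs: Var(aX + bY) = a²Var(X) + b²Var(Y)
Var(D) = 0.75
Var(A) = 0.25
Var(Y) = 2²*0.75 + 3²*0.25
= 4*0.75 + 9*0.25 = 5.25

5.25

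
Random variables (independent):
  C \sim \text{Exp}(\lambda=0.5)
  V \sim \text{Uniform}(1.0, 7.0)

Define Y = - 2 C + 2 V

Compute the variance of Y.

For independent RVs: Var(aX + bY) = a²Var(X) + b²Var(Y)
Var(C) = 4
Var(V) = 3
Var(Y) = (-2)²*4 + 2²*3
= 4*4 + 4*3 = 28

28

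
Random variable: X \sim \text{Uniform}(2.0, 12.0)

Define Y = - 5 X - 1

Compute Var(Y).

For Y = aX + b: Var(Y) = a² * Var(X)
Var(X) = (12 - 2)^2/12 = 8.3333333
Var(Y) = (-5)² * 8.3333333 = 25 * 8.3333333 = 208.33333

208.33333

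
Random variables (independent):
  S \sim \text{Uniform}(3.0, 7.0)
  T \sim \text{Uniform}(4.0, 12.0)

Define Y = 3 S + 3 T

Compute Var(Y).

For independent RVs: Var(aX + bY) = a²Var(X) + b²Var(Y)
Var(S) = 1.3333333
Var(T) = 5.3333333
Var(Y) = 3²*1.3333333 + 3²*5.3333333
= 9*1.3333333 + 9*5.3333333 = 60

60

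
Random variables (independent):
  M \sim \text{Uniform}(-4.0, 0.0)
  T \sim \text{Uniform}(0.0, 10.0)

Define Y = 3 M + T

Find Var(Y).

For independent RVs: Var(aX + bY) = a²Var(X) + b²Var(Y)
Var(M) = 1.3333333
Var(T) = 8.3333333
Var(Y) = 3²*1.3333333 + 1²*8.3333333
= 9*1.3333333 + 1*8.3333333 = 20.333333

20.333333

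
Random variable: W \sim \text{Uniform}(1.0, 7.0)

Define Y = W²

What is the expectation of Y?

E[W²] = Var(W) + (E[W])² = 3 + 16 = 19

19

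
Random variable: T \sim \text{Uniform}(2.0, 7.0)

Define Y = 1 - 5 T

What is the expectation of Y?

For Y = -5T + 1:
E[Y] = -5 * E[T] + 1
E[T] = (2 + 7)/2 = 4.5
E[Y] = -5 * 4.5 + 1 = -21.5

-21.5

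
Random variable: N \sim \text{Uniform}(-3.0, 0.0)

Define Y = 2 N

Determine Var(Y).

For Y = aN + b: Var(Y) = a² * Var(N)
Var(N) = (0 + 3)^2/12 = 0.75
Var(Y) = 2² * 0.75 = 4 * 0.75 = 3

3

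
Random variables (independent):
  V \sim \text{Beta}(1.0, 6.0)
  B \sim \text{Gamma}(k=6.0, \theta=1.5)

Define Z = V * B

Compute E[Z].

For independent RVs: E[XY] = E[X]*E[Y]
E[V] = 0.14285714
E[B] = 9
E[Z] = 0.14285714 * 9 = 1.2857143

1.2857143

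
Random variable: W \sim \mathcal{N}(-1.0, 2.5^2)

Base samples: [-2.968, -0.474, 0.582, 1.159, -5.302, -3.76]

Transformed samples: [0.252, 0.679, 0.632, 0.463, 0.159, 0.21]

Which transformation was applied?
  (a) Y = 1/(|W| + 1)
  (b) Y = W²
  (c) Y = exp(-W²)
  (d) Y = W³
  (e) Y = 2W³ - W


Checking option (a) Y = 1/(|W| + 1):
  W = -2.968 -> Y = 0.252 ✓
  W = -0.474 -> Y = 0.679 ✓
  W = 0.582 -> Y = 0.632 ✓
All samples match this transformation.

(a) 1/(|W| + 1)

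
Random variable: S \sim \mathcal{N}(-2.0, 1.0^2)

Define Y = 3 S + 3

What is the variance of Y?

For Y = aS + b: Var(Y) = a² * Var(S)
Var(S) = 1.0^2 = 1
Var(Y) = 3² * 1 = 9 * 1 = 9

9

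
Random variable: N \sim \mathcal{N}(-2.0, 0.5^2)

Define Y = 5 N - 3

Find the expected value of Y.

For Y = 5N - 3:
E[Y] = 5 * E[N] - 3
E[N] = -2.0 = -2
E[Y] = 5 * (-2) - 3 = -13

-13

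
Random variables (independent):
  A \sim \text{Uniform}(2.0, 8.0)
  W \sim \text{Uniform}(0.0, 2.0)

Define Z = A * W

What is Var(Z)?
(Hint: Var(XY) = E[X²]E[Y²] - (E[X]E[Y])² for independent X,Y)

Var(XY) = E[X²]E[Y²] - (E[X]E[Y])²
E[A] = 5, Var(A) = 3
E[W] = 1, Var(W) = 0.33333333
E[A²] = 3 + 5² = 28
E[W²] = 0.33333333 + 1² = 1.3333333
Var(Z) = 28*1.3333333 - (5*1)²
= 37.333333 - 25 = 12.333333

12.333333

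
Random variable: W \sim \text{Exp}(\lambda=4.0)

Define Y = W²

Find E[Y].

Using E[X²] = Var(X) + (E[X])²:
E[W] = 0.25
Var(W) = 1/4.0^2 = 0.0625
E[W²] = 0.0625 + 0.25² = 0.0625 + 0.0625 = 0.125

0.125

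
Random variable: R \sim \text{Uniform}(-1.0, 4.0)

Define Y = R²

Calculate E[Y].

E[R²] = Var(R) + (E[R])² = 2.0833333 + 2.25 = 4.3333333

4.3333333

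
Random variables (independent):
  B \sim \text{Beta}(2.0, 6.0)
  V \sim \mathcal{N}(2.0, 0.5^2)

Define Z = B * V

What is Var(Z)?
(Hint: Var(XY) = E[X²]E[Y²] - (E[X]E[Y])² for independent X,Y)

Var(XY) = E[X²]E[Y²] - (E[X]E[Y])²
E[B] = 0.25, Var(B) = 0.020833333
E[V] = 2, Var(V) = 0.25
E[B²] = 0.020833333 + 0.25² = 0.083333333
E[V²] = 0.25 + 2² = 4.25
Var(Z) = 0.083333333*4.25 - (0.25*2)²
= 0.35416667 - 0.25 = 0.10416667

0.10416667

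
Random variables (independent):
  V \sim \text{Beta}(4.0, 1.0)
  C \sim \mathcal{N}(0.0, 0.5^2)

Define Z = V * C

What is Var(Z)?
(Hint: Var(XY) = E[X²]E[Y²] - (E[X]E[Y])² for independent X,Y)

Var(XY) = E[X²]E[Y²] - (E[X]E[Y])²
E[V] = 0.8, Var(V) = 0.026666667
E[C] = 0, Var(C) = 0.25
E[V²] = 0.026666667 + 0.8² = 0.66666667
E[C²] = 0.25 + 0² = 0.25
Var(Z) = 0.66666667*0.25 - (0.8*0)²
= 0.16666667 - 0 = 0.16666667

0.16666667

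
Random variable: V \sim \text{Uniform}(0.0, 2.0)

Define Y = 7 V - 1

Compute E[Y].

For Y = 7V - 1:
E[Y] = 7 * E[V] - 1
E[V] = (0 + 2)/2 = 1
E[Y] = 7 * 1 - 1 = 6

6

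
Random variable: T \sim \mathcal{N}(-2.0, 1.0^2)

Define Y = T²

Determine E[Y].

E[T²] = Var(T) + (E[T])² = 1 + 4 = 5

5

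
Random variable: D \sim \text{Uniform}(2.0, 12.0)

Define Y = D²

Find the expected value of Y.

E[D²] = Var(D) + (E[D])² = 8.3333333 + 49 = 57.333333

57.333333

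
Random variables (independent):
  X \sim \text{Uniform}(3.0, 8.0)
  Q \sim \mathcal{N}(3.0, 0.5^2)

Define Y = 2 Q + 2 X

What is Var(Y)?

For independent RVs: Var(aX + bY) = a²Var(X) + b²Var(Y)
Var(X) = 2.0833333
Var(Q) = 0.25
Var(Y) = 2²*2.0833333 + 2²*0.25
= 4*2.0833333 + 4*0.25 = 9.3333333

9.3333333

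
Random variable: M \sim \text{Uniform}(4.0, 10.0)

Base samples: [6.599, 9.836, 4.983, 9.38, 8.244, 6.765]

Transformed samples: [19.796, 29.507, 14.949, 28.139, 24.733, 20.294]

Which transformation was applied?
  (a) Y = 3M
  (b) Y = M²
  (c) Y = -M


Checking option (a) Y = 3M:
  M = 6.599 -> Y = 19.796 ✓
  M = 9.836 -> Y = 29.507 ✓
  M = 4.983 -> Y = 14.949 ✓
All samples match this transformation.

(a) 3M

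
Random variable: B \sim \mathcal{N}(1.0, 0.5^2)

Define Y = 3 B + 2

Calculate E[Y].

For Y = 3B + 2:
E[Y] = 3 * E[B] + 2
E[B] = 1.0 = 1
E[Y] = 3 * 1 + 2 = 5

5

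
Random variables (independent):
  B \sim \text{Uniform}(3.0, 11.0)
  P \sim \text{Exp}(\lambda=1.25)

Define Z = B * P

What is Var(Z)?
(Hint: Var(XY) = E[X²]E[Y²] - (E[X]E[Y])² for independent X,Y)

Var(XY) = E[X²]E[Y²] - (E[X]E[Y])²
E[B] = 7, Var(B) = 5.3333333
E[P] = 0.8, Var(P) = 0.64
E[B²] = 5.3333333 + 7² = 54.333333
E[P²] = 0.64 + 0.8² = 1.28
Var(Z) = 54.333333*1.28 - (7*0.8)²
= 69.546667 - 31.36 = 38.186667

38.186667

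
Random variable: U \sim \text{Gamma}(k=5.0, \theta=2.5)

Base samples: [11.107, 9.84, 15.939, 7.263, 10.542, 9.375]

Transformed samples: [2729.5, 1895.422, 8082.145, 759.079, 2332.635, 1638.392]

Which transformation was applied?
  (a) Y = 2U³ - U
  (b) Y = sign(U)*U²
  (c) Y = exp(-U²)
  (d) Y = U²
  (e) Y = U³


Checking option (a) Y = 2U³ - U:
  U = 11.107 -> Y = 2729.5 ✓
  U = 9.84 -> Y = 1895.422 ✓
  U = 15.939 -> Y = 8082.145 ✓
All samples match this transformation.

(a) 2U³ - U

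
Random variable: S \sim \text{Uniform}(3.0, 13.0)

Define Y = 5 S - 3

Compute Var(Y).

For Y = aS + b: Var(Y) = a² * Var(S)
Var(S) = (13 - 3)^2/12 = 8.3333333
Var(Y) = 5² * 8.3333333 = 25 * 8.3333333 = 208.33333

208.33333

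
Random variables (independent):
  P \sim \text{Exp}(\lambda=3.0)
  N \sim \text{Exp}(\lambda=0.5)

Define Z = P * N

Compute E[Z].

For independent RVs: E[XY] = E[X]*E[Y]
E[P] = 0.33333333
E[N] = 2
E[Z] = 0.33333333 * 2 = 0.66666667

0.66666667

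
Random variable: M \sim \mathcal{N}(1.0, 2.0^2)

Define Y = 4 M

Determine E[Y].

For Y = 4M:
E[Y] = 4 * E[M]
E[M] = 1.0 = 1
E[Y] = 4 * 1 = 4

4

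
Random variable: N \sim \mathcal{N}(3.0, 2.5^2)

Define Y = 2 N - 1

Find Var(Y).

For Y = aN + b: Var(Y) = a² * Var(N)
Var(N) = 2.5^2 = 6.25
Var(Y) = 2² * 6.25 = 4 * 6.25 = 25

25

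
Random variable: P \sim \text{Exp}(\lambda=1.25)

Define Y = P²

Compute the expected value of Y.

Using E[X²] = Var(X) + (E[X])²:
E[P] = 0.8
Var(P) = 1/1.25^2 = 0.64
E[P²] = 0.64 + 0.8² = 0.64 + 0.64 = 1.28

1.28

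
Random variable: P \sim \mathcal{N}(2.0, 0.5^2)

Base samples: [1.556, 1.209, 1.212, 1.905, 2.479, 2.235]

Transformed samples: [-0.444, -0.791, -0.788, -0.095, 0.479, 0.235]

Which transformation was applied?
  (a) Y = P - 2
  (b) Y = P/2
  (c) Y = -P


Checking option (a) Y = P - 2:
  P = 1.556 -> Y = -0.444 ✓
  P = 1.209 -> Y = -0.791 ✓
  P = 1.212 -> Y = -0.788 ✓
All samples match this transformation.

(a) P - 2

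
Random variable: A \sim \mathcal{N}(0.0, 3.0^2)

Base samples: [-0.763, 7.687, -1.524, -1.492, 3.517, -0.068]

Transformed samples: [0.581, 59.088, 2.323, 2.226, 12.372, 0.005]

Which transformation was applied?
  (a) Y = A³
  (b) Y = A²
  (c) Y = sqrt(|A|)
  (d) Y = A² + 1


Checking option (b) Y = A²:
  A = -0.763 -> Y = 0.581 ✓
  A = 7.687 -> Y = 59.088 ✓
  A = -1.524 -> Y = 2.323 ✓
All samples match this transformation.

(b) A²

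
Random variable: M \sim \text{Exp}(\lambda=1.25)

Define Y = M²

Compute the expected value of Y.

Using E[X²] = Var(X) + (E[X])²:
E[M] = 0.8
Var(M) = 1/1.25^2 = 0.64
E[M²] = 0.64 + 0.8² = 0.64 + 0.64 = 1.28

1.28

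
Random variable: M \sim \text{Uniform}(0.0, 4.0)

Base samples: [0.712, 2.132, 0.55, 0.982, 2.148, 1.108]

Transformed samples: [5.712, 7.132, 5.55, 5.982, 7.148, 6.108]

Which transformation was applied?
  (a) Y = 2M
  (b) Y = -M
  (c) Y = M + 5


Checking option (c) Y = M + 5:
  M = 0.712 -> Y = 5.712 ✓
  M = 2.132 -> Y = 7.132 ✓
  M = 0.55 -> Y = 5.55 ✓
All samples match this transformation.

(c) M + 5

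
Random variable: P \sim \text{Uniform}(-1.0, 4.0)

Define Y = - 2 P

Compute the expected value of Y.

For Y = -2P:
E[Y] = -2 * E[P]
E[P] = (-1 + 4)/2 = 1.5
E[Y] = -2 * 1.5 = -3

-3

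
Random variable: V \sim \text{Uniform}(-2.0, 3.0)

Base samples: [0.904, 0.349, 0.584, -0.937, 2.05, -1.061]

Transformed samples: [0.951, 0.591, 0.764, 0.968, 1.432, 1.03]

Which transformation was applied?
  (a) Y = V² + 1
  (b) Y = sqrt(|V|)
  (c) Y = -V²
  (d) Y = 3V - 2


Checking option (b) Y = sqrt(|V|):
  V = 0.904 -> Y = 0.951 ✓
  V = 0.349 -> Y = 0.591 ✓
  V = 0.584 -> Y = 0.764 ✓
All samples match this transformation.

(b) sqrt(|V|)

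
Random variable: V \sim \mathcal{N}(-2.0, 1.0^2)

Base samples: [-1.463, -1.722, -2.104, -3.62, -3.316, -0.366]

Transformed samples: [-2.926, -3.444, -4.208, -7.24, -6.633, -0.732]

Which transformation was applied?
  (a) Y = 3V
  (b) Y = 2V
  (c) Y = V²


Checking option (b) Y = 2V:
  V = -1.463 -> Y = -2.926 ✓
  V = -1.722 -> Y = -3.444 ✓
  V = -2.104 -> Y = -4.208 ✓
All samples match this transformation.

(b) 2V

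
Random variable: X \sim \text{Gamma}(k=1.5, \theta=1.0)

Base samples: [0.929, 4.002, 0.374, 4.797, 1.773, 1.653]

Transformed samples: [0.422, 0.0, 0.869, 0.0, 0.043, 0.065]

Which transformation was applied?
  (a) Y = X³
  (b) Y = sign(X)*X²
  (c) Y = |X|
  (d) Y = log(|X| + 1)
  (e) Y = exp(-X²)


Checking option (e) Y = exp(-X²):
  X = 0.929 -> Y = 0.422 ✓
  X = 4.002 -> Y = 0.0 ✓
  X = 0.374 -> Y = 0.869 ✓
All samples match this transformation.

(e) exp(-X²)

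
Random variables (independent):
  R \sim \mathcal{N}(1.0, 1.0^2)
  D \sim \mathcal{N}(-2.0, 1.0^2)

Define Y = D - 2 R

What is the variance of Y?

For independent RVs: Var(aX + bY) = a²Var(X) + b²Var(Y)
Var(R) = 1
Var(D) = 1
Var(Y) = (-2)²*1 + 1²*1
= 4*1 + 1*1 = 5

5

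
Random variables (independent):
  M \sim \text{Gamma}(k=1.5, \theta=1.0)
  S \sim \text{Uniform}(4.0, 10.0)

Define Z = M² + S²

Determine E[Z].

E[Z] = E[M²] + E[S²]
E[M²] = Var(M) + E[M]² = 1.5 + 2.25 = 3.75
E[S²] = Var(S) + E[S]² = 3 + 49 = 52
E[Z] = 3.75 + 52 = 55.75

55.75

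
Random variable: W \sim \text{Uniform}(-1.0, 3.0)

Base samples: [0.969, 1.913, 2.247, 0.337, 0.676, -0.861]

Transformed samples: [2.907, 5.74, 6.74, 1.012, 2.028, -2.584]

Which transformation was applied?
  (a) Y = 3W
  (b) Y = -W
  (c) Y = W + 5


Checking option (a) Y = 3W:
  W = 0.969 -> Y = 2.907 ✓
  W = 1.913 -> Y = 5.74 ✓
  W = 2.247 -> Y = 6.74 ✓
All samples match this transformation.

(a) 3W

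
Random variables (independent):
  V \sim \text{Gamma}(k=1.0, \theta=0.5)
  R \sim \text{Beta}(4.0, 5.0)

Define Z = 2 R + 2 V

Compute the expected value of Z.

E[Z] = 2*E[V] + 2*E[R]
E[V] = 0.5
E[R] = 0.44444444
E[Z] = 2*0.5 + 2*0.44444444 = 1.8888889

1.8888889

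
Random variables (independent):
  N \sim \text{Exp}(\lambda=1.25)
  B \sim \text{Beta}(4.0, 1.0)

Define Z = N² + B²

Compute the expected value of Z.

E[Z] = E[N²] + E[B²]
E[N²] = Var(N) + E[N]² = 0.64 + 0.64 = 1.28
E[B²] = Var(B) + E[B]² = 0.026666667 + 0.64 = 0.66666667
E[Z] = 1.28 + 0.66666667 = 1.9466667

1.9466667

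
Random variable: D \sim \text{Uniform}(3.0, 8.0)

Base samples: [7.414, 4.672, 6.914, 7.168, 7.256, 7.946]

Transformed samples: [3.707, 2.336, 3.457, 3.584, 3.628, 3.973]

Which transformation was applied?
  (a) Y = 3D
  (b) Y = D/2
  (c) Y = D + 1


Checking option (b) Y = D/2:
  D = 7.414 -> Y = 3.707 ✓
  D = 4.672 -> Y = 2.336 ✓
  D = 6.914 -> Y = 3.457 ✓
All samples match this transformation.

(b) D/2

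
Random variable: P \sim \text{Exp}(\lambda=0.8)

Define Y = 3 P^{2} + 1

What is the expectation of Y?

E[Y] = 3*E[P²] + 1
E[P] = 1.25
E[P²] = Var(P) + (E[P])² = 1.5625 + 1.5625 = 3.125
E[Y] = 3*3.125 + 1 = 10.375

10.375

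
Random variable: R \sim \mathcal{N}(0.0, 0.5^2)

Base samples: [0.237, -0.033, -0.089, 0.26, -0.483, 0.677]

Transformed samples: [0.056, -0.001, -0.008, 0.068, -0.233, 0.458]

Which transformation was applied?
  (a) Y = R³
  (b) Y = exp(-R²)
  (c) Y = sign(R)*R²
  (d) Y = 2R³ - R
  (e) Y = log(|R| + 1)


Checking option (c) Y = sign(R)*R²:
  R = 0.237 -> Y = 0.056 ✓
  R = -0.033 -> Y = -0.001 ✓
  R = -0.089 -> Y = -0.008 ✓
All samples match this transformation.

(c) sign(R)*R²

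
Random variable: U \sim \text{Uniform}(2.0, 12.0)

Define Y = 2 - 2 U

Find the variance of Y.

For Y = aU + b: Var(Y) = a² * Var(U)
Var(U) = (12 - 2)^2/12 = 8.3333333
Var(Y) = (-2)² * 8.3333333 = 4 * 8.3333333 = 33.333333

33.333333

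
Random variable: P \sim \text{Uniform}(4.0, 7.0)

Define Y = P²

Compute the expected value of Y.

Using E[X²] = Var(X) + (E[X])²:
E[P] = 5.5
Var(P) = (7 - 4)^2/12 = 0.75
E[P²] = 0.75 + 5.5² = 0.75 + 30.25 = 31

31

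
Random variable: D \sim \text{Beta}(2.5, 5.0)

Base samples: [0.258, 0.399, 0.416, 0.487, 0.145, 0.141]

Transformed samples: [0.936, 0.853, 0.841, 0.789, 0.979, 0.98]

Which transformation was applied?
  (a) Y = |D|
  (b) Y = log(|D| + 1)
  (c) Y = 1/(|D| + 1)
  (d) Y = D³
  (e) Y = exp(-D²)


Checking option (e) Y = exp(-D²):
  D = 0.258 -> Y = 0.936 ✓
  D = 0.399 -> Y = 0.853 ✓
  D = 0.416 -> Y = 0.841 ✓
All samples match this transformation.

(e) exp(-D²)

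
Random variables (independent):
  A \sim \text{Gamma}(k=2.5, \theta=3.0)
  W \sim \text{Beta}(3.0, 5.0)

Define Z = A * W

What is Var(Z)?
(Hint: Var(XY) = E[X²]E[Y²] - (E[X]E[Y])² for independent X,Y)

Var(XY) = E[X²]E[Y²] - (E[X]E[Y])²
E[A] = 7.5, Var(A) = 22.5
E[W] = 0.375, Var(W) = 0.026041667
E[A²] = 22.5 + 7.5² = 78.75
E[W²] = 0.026041667 + 0.375² = 0.16666667
Var(Z) = 78.75*0.16666667 - (7.5*0.375)²
= 13.125 - 7.9101562 = 5.2148438

5.2148438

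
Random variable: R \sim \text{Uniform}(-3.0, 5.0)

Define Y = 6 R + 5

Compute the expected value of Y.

For Y = 6R + 5:
E[Y] = 6 * E[R] + 5
E[R] = (-3 + 5)/2 = 1
E[Y] = 6 * 1 + 5 = 11

11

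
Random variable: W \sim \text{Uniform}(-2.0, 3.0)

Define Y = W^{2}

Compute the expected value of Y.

E[Y] = 1*E[W²]
E[W] = 0.5
E[W²] = Var(W) + (E[W])² = 2.0833333 + 0.25 = 2.3333333
E[Y] = 1*2.3333333 = 2.3333333

2.3333333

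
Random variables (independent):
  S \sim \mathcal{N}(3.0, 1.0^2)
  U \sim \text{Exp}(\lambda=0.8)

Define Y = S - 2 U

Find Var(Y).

For independent RVs: Var(aX + bY) = a²Var(X) + b²Var(Y)
Var(S) = 1
Var(U) = 1.5625
Var(Y) = 1²*1 + (-2)²*1.5625
= 1*1 + 4*1.5625 = 7.25

7.25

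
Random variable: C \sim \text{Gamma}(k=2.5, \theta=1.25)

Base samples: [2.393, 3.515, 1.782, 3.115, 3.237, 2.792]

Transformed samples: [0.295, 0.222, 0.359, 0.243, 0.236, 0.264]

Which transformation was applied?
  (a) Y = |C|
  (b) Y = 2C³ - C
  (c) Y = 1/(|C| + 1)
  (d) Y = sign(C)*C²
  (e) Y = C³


Checking option (c) Y = 1/(|C| + 1):
  C = 2.393 -> Y = 0.295 ✓
  C = 3.515 -> Y = 0.222 ✓
  C = 1.782 -> Y = 0.359 ✓
All samples match this transformation.

(c) 1/(|C| + 1)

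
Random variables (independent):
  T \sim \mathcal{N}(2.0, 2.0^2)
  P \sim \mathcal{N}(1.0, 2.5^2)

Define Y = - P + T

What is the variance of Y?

For independent RVs: Var(aX + bY) = a²Var(X) + b²Var(Y)
Var(T) = 4
Var(P) = 6.25
Var(Y) = 1²*4 + (-1)²*6.25
= 1*4 + 1*6.25 = 10.25

10.25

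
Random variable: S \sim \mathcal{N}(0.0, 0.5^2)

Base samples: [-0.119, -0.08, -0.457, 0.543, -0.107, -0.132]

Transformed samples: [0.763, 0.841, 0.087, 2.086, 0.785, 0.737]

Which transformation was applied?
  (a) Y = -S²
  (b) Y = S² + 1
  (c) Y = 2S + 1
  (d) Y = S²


Checking option (c) Y = 2S + 1:
  S = -0.119 -> Y = 0.763 ✓
  S = -0.08 -> Y = 0.841 ✓
  S = -0.457 -> Y = 0.087 ✓
All samples match this transformation.

(c) 2S + 1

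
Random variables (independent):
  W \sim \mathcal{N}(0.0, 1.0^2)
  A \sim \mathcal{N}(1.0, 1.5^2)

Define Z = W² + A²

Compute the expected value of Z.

E[Z] = E[W²] + E[A²]
E[W²] = Var(W) + E[W]² = 1 + 0 = 1
E[A²] = Var(A) + E[A]² = 2.25 + 1 = 3.25
E[Z] = 1 + 3.25 = 4.25

4.25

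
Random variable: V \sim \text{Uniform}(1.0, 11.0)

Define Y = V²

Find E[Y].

Using E[X²] = Var(X) + (E[X])²:
E[V] = 6
Var(V) = (11 - 1)^2/12 = 8.3333333
E[V²] = 8.3333333 + 6² = 8.3333333 + 36 = 44.333333

44.333333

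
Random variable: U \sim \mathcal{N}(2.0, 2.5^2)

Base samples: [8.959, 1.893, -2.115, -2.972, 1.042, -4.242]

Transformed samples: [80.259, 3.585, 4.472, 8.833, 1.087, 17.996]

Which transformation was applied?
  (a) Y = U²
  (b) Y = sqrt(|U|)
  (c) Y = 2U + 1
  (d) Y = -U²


Checking option (a) Y = U²:
  U = 8.959 -> Y = 80.259 ✓
  U = 1.893 -> Y = 3.585 ✓
  U = -2.115 -> Y = 4.472 ✓
All samples match this transformation.

(a) U²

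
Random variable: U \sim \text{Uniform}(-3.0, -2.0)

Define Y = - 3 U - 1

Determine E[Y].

For Y = -3U - 1:
E[Y] = -3 * E[U] - 1
E[U] = (-3 - 2)/2 = -2.5
E[Y] = -3 * (-2.5) - 1 = 6.5

6.5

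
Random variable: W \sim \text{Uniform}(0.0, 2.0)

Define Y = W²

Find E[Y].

Using E[X²] = Var(X) + (E[X])²:
E[W] = 1
Var(W) = (2 - 0)^2/12 = 0.33333333
E[W²] = 0.33333333 + 1² = 0.33333333 + 1 = 1.3333333

1.3333333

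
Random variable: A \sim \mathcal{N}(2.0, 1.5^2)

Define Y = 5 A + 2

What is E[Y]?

For Y = 5A + 2:
E[Y] = 5 * E[A] + 2
E[A] = 2.0 = 2
E[Y] = 5 * 2 + 2 = 12

12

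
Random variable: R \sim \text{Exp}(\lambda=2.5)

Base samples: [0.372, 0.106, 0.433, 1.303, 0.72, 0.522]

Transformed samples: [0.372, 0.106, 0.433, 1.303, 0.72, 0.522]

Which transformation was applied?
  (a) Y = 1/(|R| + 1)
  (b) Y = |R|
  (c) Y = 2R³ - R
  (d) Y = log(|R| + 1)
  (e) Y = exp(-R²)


Checking option (b) Y = |R|:
  R = 0.372 -> Y = 0.372 ✓
  R = 0.106 -> Y = 0.106 ✓
  R = 0.433 -> Y = 0.433 ✓
All samples match this transformation.

(b) |R|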